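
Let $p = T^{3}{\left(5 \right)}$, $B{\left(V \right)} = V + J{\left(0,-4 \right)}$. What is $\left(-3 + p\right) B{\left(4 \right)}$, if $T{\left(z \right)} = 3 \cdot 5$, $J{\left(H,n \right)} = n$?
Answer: $0$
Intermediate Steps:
$T{\left(z \right)} = 15$
$B{\left(V \right)} = -4 + V$ ($B{\left(V \right)} = V - 4 = -4 + V$)
$p = 3375$ ($p = 15^{3} = 3375$)
$\left(-3 + p\right) B{\left(4 \right)} = \left(-3 + 3375\right) \left(-4 + 4\right) = 3372 \cdot 0 = 0$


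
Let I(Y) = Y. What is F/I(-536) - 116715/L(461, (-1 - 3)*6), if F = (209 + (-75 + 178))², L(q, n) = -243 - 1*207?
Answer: 156287/2010 ≈ 77.755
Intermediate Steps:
L(q, n) = -450 (L(q, n) = -243 - 207 = -450)
F = 97344 (F = (209 + 103)² = 312² = 97344)
F/I(-536) - 116715/L(461, (-1 - 3)*6) = 97344/(-536) - 116715/(-450) = 97344*(-1/536) - 116715*(-1/450) = -12168/67 + 7781/30 = 156287/2010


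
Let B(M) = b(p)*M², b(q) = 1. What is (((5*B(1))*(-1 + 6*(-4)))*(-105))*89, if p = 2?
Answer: 1168125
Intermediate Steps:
B(M) = M² (B(M) = 1*M² = M²)
(((5*B(1))*(-1 + 6*(-4)))*(-105))*89 = (((5*1²)*(-1 + 6*(-4)))*(-105))*89 = (((5*1)*(-1 - 24))*(-105))*89 = ((5*(-25))*(-105))*89 = -125*(-105)*89 = 13125*89 = 1168125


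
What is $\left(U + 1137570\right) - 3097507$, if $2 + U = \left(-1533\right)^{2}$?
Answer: $390150$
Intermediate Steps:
$U = 2350087$ ($U = -2 + \left(-1533\right)^{2} = -2 + 2350089 = 2350087$)
$\left(U + 1137570\right) - 3097507 = \left(2350087 + 1137570\right) - 3097507 = 3487657 - 3097507 = 390150$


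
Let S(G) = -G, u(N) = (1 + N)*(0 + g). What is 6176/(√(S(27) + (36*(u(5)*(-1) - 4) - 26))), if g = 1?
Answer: -6176*I*√413/413 ≈ -303.9*I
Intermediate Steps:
u(N) = 1 + N (u(N) = (1 + N)*(0 + 1) = (1 + N)*1 = 1 + N)
6176/(√(S(27) + (36*(u(5)*(-1) - 4) - 26))) = 6176/(√(-1*27 + (36*((1 + 5)*(-1) - 4) - 26))) = 6176/(√(-27 + (36*(6*(-1) - 4) - 26))) = 6176/(√(-27 + (36*(-6 - 4) - 26))) = 6176/(√(-27 + (36*(-10) - 26))) = 6176/(√(-27 + (-360 - 26))) = 6176/(√(-27 - 386)) = 6176/(√(-413)) = 6176/((I*√413)) = 6176*(-I*√413/413) = -6176*I*√413/413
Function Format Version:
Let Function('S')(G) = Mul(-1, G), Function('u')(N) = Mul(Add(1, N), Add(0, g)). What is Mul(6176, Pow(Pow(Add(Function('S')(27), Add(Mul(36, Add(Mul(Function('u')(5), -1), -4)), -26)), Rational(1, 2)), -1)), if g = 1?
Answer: Mul(Rational(-6176, 413), I, Pow(413, Rational(1, 2))) ≈ Mul(-303.90, I)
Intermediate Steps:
Function('u')(N) = Add(1, N) (Function('u')(N) = Mul(Add(1, N), Add(0, 1)) = Mul(Add(1, N), 1) = Add(1, N))
Mul(6176, Pow(Pow(Add(Function('S')(27), Add(Mul(36, Add(Mul(Function('u')(5), -1), -4)), -26)), Rational(1, 2)), -1)) = Mul(6176, Pow(Pow(Add(Mul(-1, 27), Add(Mul(36, Add(Mul(Add(1, 5), -1), -4)), -26)), Rational(1, 2)), -1)) = Mul(6176, Pow(Pow(Add(-27, Add(Mul(36, Add(Mul(6, -1), -4)), -26)), Rational(1, 2)), -1)) = Mul(6176, Pow(Pow(Add(-27, Add(Mul(36, Add(-6, -4)), -26)), Rational(1, 2)), -1)) = Mul(6176, Pow(Pow(Add(-27, Add(Mul(36, -10), -26)), Rational(1, 2)), -1)) = Mul(6176, Pow(Pow(Add(-27, Add(-360, -26)), Rational(1, 2)), -1)) = Mul(6176, Pow(Pow(Add(-27, -386), Rational(1, 2)), -1)) = Mul(6176, Pow(Pow(-413, Rational(1, 2)), -1)) = Mul(6176, Pow(Mul(I, Pow(413, Rational(1, 2))), -1)) = Mul(6176, Mul(Rational(-1, 413), I, Pow(413, Rational(1, 2)))) = Mul(Rational(-6176, 413), I, Pow(413, Rational(1, 2)))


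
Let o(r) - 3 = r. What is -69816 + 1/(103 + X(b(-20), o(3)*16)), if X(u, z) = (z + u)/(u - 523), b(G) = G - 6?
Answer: -3942997683/56477 ≈ -69816.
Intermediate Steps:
o(r) = 3 + r
b(G) = -6 + G
X(u, z) = (u + z)/(-523 + u)
-69816 + 1/(103 + X(b(-20), o(3)*16)) = -69816 + 1/(103 + ((-6 - 20) + (3 + 3)*16)/(-523 + (-6 - 20))) = -69816 + 1/(103 + (-26 + 6*16)/(-523 - 26)) = -69816 + 1/(103 + (-26 + 96)/(-549)) = -69816 + 1/(103 - 1/549*70) = -69816 + 1/(103 - 70/549) = -69816 + 1/(56477/549) = -69816 + 549/56477 = -3942997683/56477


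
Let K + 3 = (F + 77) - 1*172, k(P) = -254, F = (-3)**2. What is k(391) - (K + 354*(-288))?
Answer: 101787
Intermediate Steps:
F = 9
K = -89 (K = -3 + ((9 + 77) - 1*172) = -3 + (86 - 172) = -3 - 86 = -89)
k(391) - (K + 354*(-288)) = -254 - (-89 + 354*(-288)) = -254 - (-89 - 101952) = -254 - 1*(-102041) = -254 + 102041 = 101787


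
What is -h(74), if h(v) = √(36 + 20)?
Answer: -2*√14 ≈ -7.4833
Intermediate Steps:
h(v) = 2*√14 (h(v) = √56 = 2*√14)
-h(74) = -2*√14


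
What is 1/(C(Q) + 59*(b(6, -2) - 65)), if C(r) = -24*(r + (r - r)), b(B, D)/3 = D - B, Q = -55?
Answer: -1/3931 ≈ -0.00025439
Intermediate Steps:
b(B, D) = -3*B + 3*D (b(B, D) = 3*(D - B) = -3*B + 3*D)
C(r) = -24*r (C(r) = -24*(r + 0) = -24*r)
1/(C(Q) + 59*(b(6, -2) - 65)) = 1/(-24*(-55) + 59*((-3*6 + 3*(-2)) - 65)) = 1/(1320 + 59*((-18 - 6) - 65)) = 1/(1320 + 59*(-24 - 65)) = 1/(1320 + 59*(-89)) = 1/(1320 - 5251) = 1/(-3931) = -1/3931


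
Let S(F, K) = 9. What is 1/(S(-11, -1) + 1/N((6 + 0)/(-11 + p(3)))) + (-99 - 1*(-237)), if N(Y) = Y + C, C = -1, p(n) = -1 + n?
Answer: 5801/42 ≈ 138.12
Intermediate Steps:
N(Y) = -1 + Y (N(Y) = Y - 1 = -1 + Y)
1/(S(-11, -1) + 1/N((6 + 0)/(-11 + p(3)))) + (-99 - 1*(-237)) = 1/(9 + 1/(-1 + (6 + 0)/(-11 + (-1 + 3)))) + (-99 - 1*(-237)) = 1/(9 + 1/(-1 + 6/(-11 + 2))) + (-99 + 237) = 1/(9 + 1/(-1 + 6/(-9))) + 138 = 1/(9 + 1/(-1 + 6*(-1/9))) + 138 = 1/(9 + 1/(-1 - 2/3)) + 138 = 1/(9 + 1/(-5/3)) + 138 = 1/(9 - 3/5) + 138 = 1/(42/5) + 138 = 5/42 + 138 = 5801/42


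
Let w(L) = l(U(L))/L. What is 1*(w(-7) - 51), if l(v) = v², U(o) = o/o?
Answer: -358/7 ≈ -51.143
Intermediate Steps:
U(o) = 1
w(L) = 1/L (w(L) = 1²/L = 1/L)
1*(w(-7) - 51) = 1*(1/(-7) - 51) = 1*(-⅐ - 51) = 1*(-358/7) = -358/7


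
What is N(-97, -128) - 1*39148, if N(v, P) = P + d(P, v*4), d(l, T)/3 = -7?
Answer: -39297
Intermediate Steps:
d(l, T) = -21 (d(l, T) = 3*(-7) = -21)
N(v, P) = -21 + P (N(v, P) = P - 21 = -21 + P)
N(-97, -128) - 1*39148 = (-21 - 128) - 1*39148 = -149 - 39148 = -39297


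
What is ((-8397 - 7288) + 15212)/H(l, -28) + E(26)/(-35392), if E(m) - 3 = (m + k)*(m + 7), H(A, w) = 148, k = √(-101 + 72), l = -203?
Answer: -602423/187072 - 33*I*√29/35392 ≈ -3.2203 - 0.0050212*I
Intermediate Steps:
k = I*√29 (k = √(-29) = I*√29 ≈ 5.3852*I)
E(m) = 3 + (7 + m)*(m + I*√29) (E(m) = 3 + (m + I*√29)*(m + 7) = 3 + (m + I*√29)*(7 + m) = 3 + (7 + m)*(m + I*√29))
((-8397 - 7288) + 15212)/H(l, -28) + E(26)/(-35392) = ((-8397 - 7288) + 15212)/148 + (3 + 26² + 7*26 + 7*I*√29 + I*26*√29)/(-35392) = (-15685 + 15212)*(1/148) + (3 + 676 + 182 + 7*I*√29 + 26*I*√29)*(-1/35392) = -473*1/148 + (861 + 33*I*√29)*(-1/35392) = -473/148 + (-123/5056 - 33*I*√29/35392) = -602423/187072 - 33*I*√29/35392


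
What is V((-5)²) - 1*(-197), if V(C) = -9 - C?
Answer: 163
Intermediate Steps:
V((-5)²) - 1*(-197) = (-9 - 1*(-5)²) - 1*(-197) = (-9 - 1*25) + 197 = (-9 - 25) + 197 = -34 + 197 = 163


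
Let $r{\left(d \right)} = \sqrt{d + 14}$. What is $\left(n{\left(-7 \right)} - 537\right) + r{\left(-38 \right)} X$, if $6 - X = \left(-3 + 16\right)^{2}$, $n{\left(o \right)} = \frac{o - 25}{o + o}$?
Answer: $- \frac{3743}{7} - 326 i \sqrt{6} \approx -534.71 - 798.53 i$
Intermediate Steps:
$r{\left(d \right)} = \sqrt{14 + d}$
$n{\left(o \right)} = \frac{-25 + o}{2 o}$
$X = -163$ ($X = 6 - \left(-3 + 16\right)^{2} = 6 - 13^{2} = 6 - 169 = -163$)
$\left(n{\left(-7 \right)} - 537\right) + r{\left(-38 \right)} X = \left(\frac{-25 - 7}{2 \left(-7\right)} - 537\right) + \sqrt{14 - 38} \left(-163\right) = \left(\frac{1}{2} \left(- \frac{1}{7}\right) \left(-32\right) - 537\right) + \sqrt{-24} \left(-163\right) = \left(\frac{16}{7} - 537\right) + 2 i \sqrt{6} \left(-163\right) = - \frac{3743}{7} - 326 i \sqrt{6}$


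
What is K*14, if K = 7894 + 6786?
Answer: 205520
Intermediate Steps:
K = 14680
K*14 = 14680*14 = 205520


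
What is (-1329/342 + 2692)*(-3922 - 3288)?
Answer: -1104734225/57 ≈ -1.9381e+7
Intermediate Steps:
(-1329/342 + 2692)*(-3922 - 3288) = (-1329*1/342 + 2692)*(-7210) = (-443/114 + 2692)*(-7210) = (306445/114)*(-7210) = -1104734225/57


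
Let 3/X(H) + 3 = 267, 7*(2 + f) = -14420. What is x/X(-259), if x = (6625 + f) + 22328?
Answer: 2366408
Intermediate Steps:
f = -2062 (f = -2 + (⅐)*(-14420) = -2 - 2060 = -2062)
X(H) = 1/88 (X(H) = 3/(-3 + 267) = 3/264 = 3*(1/264) = 1/88)
x = 26891 (x = (6625 - 2062) + 22328 = 4563 + 22328 = 26891)
x/X(-259) = 26891/(1/88) = 26891*88 = 2366408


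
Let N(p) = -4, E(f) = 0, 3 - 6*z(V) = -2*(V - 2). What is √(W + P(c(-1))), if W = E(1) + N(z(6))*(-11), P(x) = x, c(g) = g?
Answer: √43 ≈ 6.5574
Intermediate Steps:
z(V) = -⅙ + V/3 (z(V) = ½ - (-1)*(V - 2)/3 = ½ - (-1)*(-2 + V)/3 = ½ - (4 - 2*V)/6 = ½ + (-⅔ + V/3) = -⅙ + V/3)
W = 44 (W = 0 - 4*(-11) = 0 + 44 = 44)
√(W + P(c(-1))) = √(44 - 1) = √43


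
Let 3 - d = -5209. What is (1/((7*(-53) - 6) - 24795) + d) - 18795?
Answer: -341911277/25172 ≈ -13583.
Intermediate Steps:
d = 5212 (d = 3 - 1*(-5209) = 3 + 5209 = 5212)
(1/((7*(-53) - 6) - 24795) + d) - 18795 = (1/((7*(-53) - 6) - 24795) + 5212) - 18795 = (1/((-371 - 6) - 24795) + 5212) - 18795 = (1/(-377 - 24795) + 5212) - 18795 = (1/(-25172) + 5212) - 18795 = (-1/25172 + 5212) - 18795 = 131196463/25172 - 18795 = -341911277/25172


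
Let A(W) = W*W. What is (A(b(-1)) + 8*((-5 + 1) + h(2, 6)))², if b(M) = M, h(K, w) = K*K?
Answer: 1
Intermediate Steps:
h(K, w) = K²
A(W) = W²
(A(b(-1)) + 8*((-5 + 1) + h(2, 6)))² = ((-1)² + 8*((-5 + 1) + 2²))² = (1 + 8*(-4 + 4))² = (1 + 8*0)² = (1 + 0)² = 1² = 1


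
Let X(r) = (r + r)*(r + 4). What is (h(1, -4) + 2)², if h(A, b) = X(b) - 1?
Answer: 1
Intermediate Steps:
X(r) = 2*r*(4 + r) (X(r) = (2*r)*(4 + r) = 2*r*(4 + r))
h(A, b) = -1 + 2*b*(4 + b) (h(A, b) = 2*b*(4 + b) - 1 = -1 + 2*b*(4 + b))
(h(1, -4) + 2)² = ((-1 + 2*(-4)*(4 - 4)) + 2)² = ((-1 + 2*(-4)*0) + 2)² = ((-1 + 0) + 2)² = (-1 + 2)² = 1² = 1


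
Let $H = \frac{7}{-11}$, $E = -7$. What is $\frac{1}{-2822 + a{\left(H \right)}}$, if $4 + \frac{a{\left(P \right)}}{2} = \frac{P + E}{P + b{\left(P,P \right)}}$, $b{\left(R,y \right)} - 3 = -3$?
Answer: $- \frac{1}{2806} \approx -0.00035638$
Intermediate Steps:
$b{\left(R,y \right)} = 0$ ($b{\left(R,y \right)} = 3 - 3 = 0$)
$H = - \frac{7}{11}$ ($H = 7 \left(- \frac{1}{11}\right) = - \frac{7}{11} \approx -0.63636$)
$a{\left(P \right)} = -8 + \frac{2 \left(-7 + P\right)}{P}$ ($a{\left(P \right)} = -8 + 2 \frac{P - 7}{P + 0} = -8 + 2 \frac{-7 + P}{P} = -8 + \frac{2 \left(-7 + P\right)}{P}$)
$\frac{1}{-2822 + a{\left(H \right)}} = \frac{1}{-2822 - \left(6 + \frac{14}{- \frac{7}{11}}\right)} = \frac{1}{-2822 - -16} = \frac{1}{-2822 + \left(-6 + 22\right)} = \frac{1}{-2822 + 16} = \frac{1}{-2806} = - \frac{1}{2806}$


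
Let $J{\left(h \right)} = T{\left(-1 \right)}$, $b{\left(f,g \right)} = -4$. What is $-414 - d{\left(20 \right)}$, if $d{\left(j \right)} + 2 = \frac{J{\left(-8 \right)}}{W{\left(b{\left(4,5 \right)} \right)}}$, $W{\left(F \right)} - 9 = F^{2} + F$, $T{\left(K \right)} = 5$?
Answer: $- \frac{8657}{21} \approx -412.24$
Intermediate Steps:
$J{\left(h \right)} = 5$
$W{\left(F \right)} = 9 + F + F^{2}$ ($W{\left(F \right)} = 9 + \left(F^{2} + F\right) = 9 + \left(F + F^{2}\right) = 9 + F + F^{2}$)
$d{\left(j \right)} = - \frac{37}{21}$ ($d{\left(j \right)} = -2 + \frac{5}{9 - 4 + \left(-4\right)^{2}} = -2 + \frac{5}{9 - 4 + 16} = -2 + \frac{5}{21} = - \frac{37}{21}$)
$-414 - d{\left(20 \right)} = -414 - - \frac{37}{21} = -414 + \frac{37}{21} = - \frac{8657}{21}$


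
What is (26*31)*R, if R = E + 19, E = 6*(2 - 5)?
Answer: 806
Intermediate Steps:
E = -18 (E = 6*(-3) = -18)
R = 1 (R = -18 + 19 = 1)
(26*31)*R = (26*31)*1 = 806*1 = 806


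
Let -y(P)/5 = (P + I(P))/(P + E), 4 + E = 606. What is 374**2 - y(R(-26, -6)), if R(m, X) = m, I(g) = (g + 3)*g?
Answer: 20142859/144 ≈ 1.3988e+5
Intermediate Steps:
I(g) = g*(3 + g) (I(g) = (3 + g)*g = g*(3 + g))
E = 602 (E = -4 + 606 = 602)
y(P) = -5*(P + P*(3 + P))/(602 + P) (y(P) = -5*(P + P*(3 + P))/(P + 602) = -5*(P + P*(3 + P))/(602 + P))
374**2 - y(R(-26, -6)) = 374**2 - 5*(-26)*(-4 - 1*(-26))/(602 - 26) = 139876 - 5*(-26)*(-4 + 26)/576 = 139876 - 5*(-26)*22/576 = 139876 - 1*(-715/144) = 139876 + 715/144 = 20142859/144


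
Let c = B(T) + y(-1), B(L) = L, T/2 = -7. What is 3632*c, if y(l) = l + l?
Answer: -58112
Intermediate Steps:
y(l) = 2*l
T = -14 (T = 2*(-7) = -14)
c = -16 (c = -14 + 2*(-1) = -14 - 2 = -16)
3632*c = 3632*(-16) = -58112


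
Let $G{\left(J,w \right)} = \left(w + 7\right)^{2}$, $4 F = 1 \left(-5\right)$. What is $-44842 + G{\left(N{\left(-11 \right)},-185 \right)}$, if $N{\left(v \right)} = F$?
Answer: $-13158$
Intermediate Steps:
$F = - \frac{5}{4}$ ($F = \frac{1 \left(-5\right)}{4} = \frac{1}{4} \left(-5\right) = - \frac{5}{4} \approx -1.25$)
$N{\left(v \right)} = - \frac{5}{4}$
$G{\left(J,w \right)} = \left(7 + w\right)^{2}$
$-44842 + G{\left(N{\left(-11 \right)},-185 \right)} = -44842 + \left(7 - 185\right)^{2} = -44842 + \left(-178\right)^{2} = -44842 + 31684 = -13158$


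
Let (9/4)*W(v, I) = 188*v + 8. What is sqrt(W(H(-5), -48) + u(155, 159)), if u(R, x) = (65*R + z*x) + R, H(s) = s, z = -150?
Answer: 2*I*sqrt(31577)/3 ≈ 118.47*I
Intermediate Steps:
W(v, I) = 32/9 + 752*v/9 (W(v, I) = 4*(188*v + 8)/9 = 4*(8 + 188*v)/9 = 32/9 + 752*v/9)
u(R, x) = -150*x + 66*R (u(R, x) = (65*R - 150*x) + R = (-150*x + 65*R) + R = -150*x + 66*R)
sqrt(W(H(-5), -48) + u(155, 159)) = sqrt((32/9 + (752/9)*(-5)) + (-150*159 + 66*155)) = sqrt((32/9 - 3760/9) + (-23850 + 10230)) = sqrt(-3728/9 - 13620) = sqrt(-126308/9) = 2*I*sqrt(31577)/3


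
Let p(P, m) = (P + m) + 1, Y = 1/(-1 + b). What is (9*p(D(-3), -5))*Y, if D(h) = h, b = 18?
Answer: -63/17 ≈ -3.7059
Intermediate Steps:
Y = 1/17 (Y = 1/(-1 + 18) = 1/17 ≈ 0.058824)
p(P, m) = 1 + P + m
(9*p(D(-3), -5))*Y = (9*(1 - 3 - 5))*(1/17) = (9*(-7))*(1/17) = -63*1/17 = -63/17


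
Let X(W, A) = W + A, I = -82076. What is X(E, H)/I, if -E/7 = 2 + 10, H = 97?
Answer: -13/82076 ≈ -0.00015839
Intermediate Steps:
E = -84 (E = -7*(2 + 10) = -7*12 = -84)
X(W, A) = A + W
X(E, H)/I = (97 - 84)/(-82076) = 13*(-1/82076) = -13/82076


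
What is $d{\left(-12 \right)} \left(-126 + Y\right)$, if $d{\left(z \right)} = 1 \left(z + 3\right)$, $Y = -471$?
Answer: $5373$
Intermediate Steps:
$d{\left(z \right)} = 3 + z$ ($d{\left(z \right)} = 1 \left(3 + z\right) = 3 + z$)
$d{\left(-12 \right)} \left(-126 + Y\right) = \left(3 - 12\right) \left(-126 - 471\right) = \left(-9\right) \left(-597\right) = 5373$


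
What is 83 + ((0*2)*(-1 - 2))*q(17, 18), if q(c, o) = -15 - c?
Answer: 83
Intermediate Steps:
83 + ((0*2)*(-1 - 2))*q(17, 18) = 83 + ((0*2)*(-1 - 2))*(-15 - 1*17) = 83 + (0*(-3))*(-15 - 17) = 83 + 0*(-32) = 83 + 0 = 83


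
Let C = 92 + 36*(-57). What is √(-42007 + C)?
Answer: I*√43967 ≈ 209.68*I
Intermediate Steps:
C = -1960 (C = 92 - 2052 = -1960)
√(-42007 + C) = √(-42007 - 1960) = √(-43967) = I*√43967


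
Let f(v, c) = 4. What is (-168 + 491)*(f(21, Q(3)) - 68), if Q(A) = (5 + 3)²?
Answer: -20672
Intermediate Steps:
Q(A) = 64 (Q(A) = 8² = 64)
(-168 + 491)*(f(21, Q(3)) - 68) = (-168 + 491)*(4 - 68) = 323*(-64) = -20672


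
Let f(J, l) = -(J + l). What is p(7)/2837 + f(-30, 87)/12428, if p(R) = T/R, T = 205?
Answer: 1415777/246807652 ≈ 0.0057364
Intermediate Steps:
f(J, l) = -J - l
p(R) = 205/R
p(7)/2837 + f(-30, 87)/12428 = (205/7)/2837 + (-1*(-30) - 1*87)/12428 = (205*(⅐))*(1/2837) + (30 - 87)*(1/12428) = (205/7)*(1/2837) - 57*1/12428 = 205/19859 - 57/12428 = 1415777/246807652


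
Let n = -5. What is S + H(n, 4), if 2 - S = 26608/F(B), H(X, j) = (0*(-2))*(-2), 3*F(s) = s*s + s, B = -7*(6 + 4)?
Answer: -11694/805 ≈ -14.527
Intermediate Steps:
B = -70 (B = -7*10 = -70)
F(s) = s/3 + s²/3 (F(s) = (s*s + s)/3 = (s² + s)/3 = (s + s²)/3 = s/3 + s²/3)
H(X, j) = 0 (H(X, j) = 0*(-2) = 0)
S = -11694/805 (S = 2 - 26608/((⅓)*(-70)*(1 - 70)) = 2 - 26608/((⅓)*(-70)*(-69)) = 2 - 26608/1610 = 2 - 1*13304/805 = 2 - 13304/805 = -11694/805 ≈ -14.527)
S + H(n, 4) = -11694/805 + 0 = -11694/805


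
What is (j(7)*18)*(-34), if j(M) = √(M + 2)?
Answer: -1836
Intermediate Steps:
j(M) = √(2 + M)
(j(7)*18)*(-34) = (√(2 + 7)*18)*(-34) = (√9*18)*(-34) = (3*18)*(-34) = 54*(-34) = -1836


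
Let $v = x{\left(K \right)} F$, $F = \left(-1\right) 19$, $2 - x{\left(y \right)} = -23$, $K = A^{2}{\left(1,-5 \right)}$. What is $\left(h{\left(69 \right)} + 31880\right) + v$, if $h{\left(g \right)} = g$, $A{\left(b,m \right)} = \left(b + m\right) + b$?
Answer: $31474$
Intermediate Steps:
$A{\left(b,m \right)} = m + 2 b$
$K = 9$ ($K = \left(-5 + 2 \cdot 1\right)^{2} = \left(-5 + 2\right)^{2} = \left(-3\right)^{2} = 9$)
$x{\left(y \right)} = 25$ ($x{\left(y \right)} = 2 - -23 = 2 + 23 = 25$)
$F = -19$
$v = -475$ ($v = 25 \left(-19\right) = -475$)
$\left(h{\left(69 \right)} + 31880\right) + v = \left(69 + 31880\right) - 475 = 31949 - 475 = 31474$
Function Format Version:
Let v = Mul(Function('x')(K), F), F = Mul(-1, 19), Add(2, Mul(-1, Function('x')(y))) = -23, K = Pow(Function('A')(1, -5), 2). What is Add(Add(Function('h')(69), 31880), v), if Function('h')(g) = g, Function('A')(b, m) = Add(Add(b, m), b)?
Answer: 31474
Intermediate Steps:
Function('A')(b, m) = Add(m, Mul(2, b))
K = 9 (K = Pow(Add(-5, Mul(2, 1)), 2) = Pow(Add(-5, 2), 2) = Pow(-3, 2) = 9)
Function('x')(y) = 25 (Function('x')(y) = Add(2, Mul(-1, -23)) = Add(2, 23) = 25)
F = -19
v = -475 (v = Mul(25, -19) = -475)
Add(Add(Function('h')(69), 31880), v) = Add(Add(69, 31880), -475) = Add(31949, -475) = 31474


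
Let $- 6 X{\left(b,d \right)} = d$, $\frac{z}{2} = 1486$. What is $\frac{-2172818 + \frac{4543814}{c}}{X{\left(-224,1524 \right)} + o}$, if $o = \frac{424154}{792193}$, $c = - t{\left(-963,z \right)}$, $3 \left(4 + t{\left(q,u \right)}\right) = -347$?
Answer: $\frac{5234006994935}{621419307} \approx 8422.7$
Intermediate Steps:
$z = 2972$ ($z = 2 \cdot 1486 = 2972$)
$X{\left(b,d \right)} = - \frac{d}{6}$
$t{\left(q,u \right)} = - \frac{359}{3}$ ($t{\left(q,u \right)} = -4 + \frac{1}{3} \left(-347\right) = -4 - \frac{347}{3} = - \frac{359}{3}$)
$c = \frac{359}{3}$ ($c = \left(-1\right) \left(- \frac{359}{3}\right) = \frac{359}{3} \approx 119.67$)
$o = \frac{14626}{27317}$ ($o = 424154 \cdot \frac{1}{792193} = \frac{14626}{27317} \approx 0.53542$)
$\frac{-2172818 + \frac{4543814}{c}}{X{\left(-224,1524 \right)} + o} = \frac{-2172818 + \frac{4543814}{\frac{359}{3}}}{\left(- \frac{1}{6}\right) 1524 + \frac{14626}{27317}} = \frac{-2172818 + 4543814 \cdot \frac{3}{359}}{-254 + \frac{14626}{27317}} = \frac{-2172818 + \frac{13631442}{359}}{- \frac{6923892}{27317}} = \left(- \frac{766410220}{359}\right) \left(- \frac{27317}{6923892}\right) = \frac{5234006994935}{621419307}$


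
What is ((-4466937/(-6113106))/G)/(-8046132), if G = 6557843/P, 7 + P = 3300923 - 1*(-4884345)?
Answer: -12187681738519/107519897051673331752 ≈ -1.1335e-7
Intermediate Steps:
P = 8185261 (P = -7 + (3300923 - 1*(-4884345)) = -7 + (3300923 + 4884345) = -7 + 8185268 = 8185261)
G = 6557843/8185261 ≈ 0.80118
((-4466937/(-6113106))/G)/(-8046132) = ((-4466937/(-6113106))/(6557843/8185261))/(-8046132) = (-4466937*(-1/6113106)*(8185261/6557843))*(-1/8046132) = ((1488979/2037702)*(8185261/6557843))*(-1/8046132) = (12187681738519/13362929796786)*(-1/8046132) = -12187681738519/107519897051673331752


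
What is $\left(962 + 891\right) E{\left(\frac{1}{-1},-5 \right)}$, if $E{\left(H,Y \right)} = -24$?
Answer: $-44472$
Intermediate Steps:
$\left(962 + 891\right) E{\left(\frac{1}{-1},-5 \right)} = \left(962 + 891\right) \left(-24\right) = 1853 \left(-24\right) = -44472$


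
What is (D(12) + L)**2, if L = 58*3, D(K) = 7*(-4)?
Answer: 21316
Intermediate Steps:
D(K) = -28
L = 174
(D(12) + L)**2 = (-28 + 174)**2 = 146**2 = 21316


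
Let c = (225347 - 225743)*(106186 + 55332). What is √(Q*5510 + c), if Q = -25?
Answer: I*√64098878 ≈ 8006.2*I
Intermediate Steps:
c = -63961128 (c = -396*161518 = -63961128)
√(Q*5510 + c) = √(-25*5510 - 63961128) = √(-137750 - 63961128) = √(-64098878) = I*√64098878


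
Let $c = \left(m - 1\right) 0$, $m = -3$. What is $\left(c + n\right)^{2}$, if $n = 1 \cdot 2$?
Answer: $4$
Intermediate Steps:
$n = 2$
$c = 0$ ($c = \left(-3 - 1\right) 0 = \left(-4\right) 0 = 0$)
$\left(c + n\right)^{2} = \left(0 + 2\right)^{2} = 2^{2} = 4$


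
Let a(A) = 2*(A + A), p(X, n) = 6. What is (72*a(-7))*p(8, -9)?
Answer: -12096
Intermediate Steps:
a(A) = 4*A (a(A) = 2*(2*A) = 4*A)
(72*a(-7))*p(8, -9) = (72*(4*(-7)))*6 = (72*(-28))*6 = -2016*6 = -12096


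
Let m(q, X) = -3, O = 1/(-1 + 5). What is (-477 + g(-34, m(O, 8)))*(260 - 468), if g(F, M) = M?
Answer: 99840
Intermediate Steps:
O = ¼ (O = 1/4 = ¼ ≈ 0.25000)
(-477 + g(-34, m(O, 8)))*(260 - 468) = (-477 - 3)*(260 - 468) = -480*(-208) = 99840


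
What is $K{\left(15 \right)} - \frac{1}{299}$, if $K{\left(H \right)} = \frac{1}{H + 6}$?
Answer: $\frac{278}{6279} \approx 0.044275$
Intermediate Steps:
$K{\left(H \right)} = \frac{1}{6 + H}$
$K{\left(15 \right)} - \frac{1}{299} = \frac{1}{6 + 15} - \frac{1}{299} = \frac{1}{21} - \frac{1}{299} = \frac{278}{6279}$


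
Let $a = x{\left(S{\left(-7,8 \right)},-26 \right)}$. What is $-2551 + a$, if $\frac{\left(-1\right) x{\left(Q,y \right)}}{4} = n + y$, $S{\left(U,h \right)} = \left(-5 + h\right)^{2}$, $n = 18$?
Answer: $-2519$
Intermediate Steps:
$x{\left(Q,y \right)} = -72 - 4 y$ ($x{\left(Q,y \right)} = - 4 \left(18 + y\right) = -72 - 4 y$)
$a = 32$ ($a = -72 - -104 = -72 + 104 = 32$)
$-2551 + a = -2551 + 32 = -2519$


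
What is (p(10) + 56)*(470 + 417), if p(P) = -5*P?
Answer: 5322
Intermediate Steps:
(p(10) + 56)*(470 + 417) = (-5*10 + 56)*(470 + 417) = (-50 + 56)*887 = 6*887 = 5322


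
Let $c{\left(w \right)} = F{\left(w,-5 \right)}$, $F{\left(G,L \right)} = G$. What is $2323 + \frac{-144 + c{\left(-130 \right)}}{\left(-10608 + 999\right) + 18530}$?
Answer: $\frac{20723209}{8921} \approx 2323.0$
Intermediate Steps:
$c{\left(w \right)} = w$
$2323 + \frac{-144 + c{\left(-130 \right)}}{\left(-10608 + 999\right) + 18530} = 2323 + \frac{-144 - 130}{\left(-10608 + 999\right) + 18530} = 2323 - \frac{274}{-9609 + 18530} = 2323 - \frac{274}{8921} = \frac{20723209}{8921}$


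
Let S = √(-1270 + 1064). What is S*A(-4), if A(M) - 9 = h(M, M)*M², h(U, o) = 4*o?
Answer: -247*I*√206 ≈ -3545.1*I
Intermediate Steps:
S = I*√206 (S = √(-206) = I*√206 ≈ 14.353*I)
A(M) = 9 + 4*M³ (A(M) = 9 + (4*M)*M² = 9 + 4*M³)
S*A(-4) = (I*√206)*(9 + 4*(-4)³) = (I*√206)*(9 + 4*(-64)) = (I*√206)*(9 - 256) = (I*√206)*(-247) = -247*I*√206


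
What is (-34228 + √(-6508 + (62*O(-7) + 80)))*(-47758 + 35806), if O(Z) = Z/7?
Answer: 409093056 - 11952*I*√6490 ≈ 4.0909e+8 - 9.6286e+5*I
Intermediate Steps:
O(Z) = Z/7 (O(Z) = Z*(⅐) = Z/7)
(-34228 + √(-6508 + (62*O(-7) + 80)))*(-47758 + 35806) = (-34228 + √(-6508 + (62*((⅐)*(-7)) + 80)))*(-47758 + 35806) = (-34228 + √(-6508 + (62*(-1) + 80)))*(-11952) = (-34228 + √(-6508 + (-62 + 80)))*(-11952) = (-34228 + √(-6508 + 18))*(-11952) = (-34228 + √(-6490))*(-11952) = (-34228 + I*√6490)*(-11952) = 409093056 - 11952*I*√6490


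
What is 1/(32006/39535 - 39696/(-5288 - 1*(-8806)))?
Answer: -69542065/728392126 ≈ -0.095473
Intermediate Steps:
1/(32006/39535 - 39696/(-5288 - 1*(-8806))) = 1/(32006*(1/39535) - 39696/(-5288 + 8806)) = 1/(32006/39535 - 39696/3518) = 1/(32006/39535 - 39696*1/3518) = 1/(32006/39535 - 19848/1759) = 1/(-728392126/69542065) = -69542065/728392126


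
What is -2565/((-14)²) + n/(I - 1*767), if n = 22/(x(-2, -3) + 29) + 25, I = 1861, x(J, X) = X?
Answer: -18206787/1393756 ≈ -13.063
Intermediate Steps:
n = 336/13 (n = 22/(-3 + 29) + 25 = 22/26 + 25 = 22*(1/26) + 25 = 11/13 + 25 = 336/13 ≈ 25.846)
-2565/((-14)²) + n/(I - 1*767) = -2565/((-14)²) + 336/(13*(1861 - 1*767)) = -2565/196 + 336/(13*(1861 - 767)) = -2565*1/196 + (336/13)/1094 = -2565/196 + (336/13)*(1/1094) = -2565/196 + 168/7111 = -18206787/1393756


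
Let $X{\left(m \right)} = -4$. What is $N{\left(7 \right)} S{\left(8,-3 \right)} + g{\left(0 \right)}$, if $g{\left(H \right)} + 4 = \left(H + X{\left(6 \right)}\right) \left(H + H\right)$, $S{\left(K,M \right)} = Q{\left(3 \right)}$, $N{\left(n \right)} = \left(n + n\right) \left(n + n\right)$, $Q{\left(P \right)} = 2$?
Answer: $388$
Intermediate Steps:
$N{\left(n \right)} = 4 n^{2}$ ($N{\left(n \right)} = 2 n 2 n = 4 n^{2}$)
$S{\left(K,M \right)} = 2$
$g{\left(H \right)} = -4 + 2 H \left(-4 + H\right)$ ($g{\left(H \right)} = -4 + \left(H - 4\right) \left(H + H\right) = -4 + \left(-4 + H\right) 2 H = -4 + 2 H \left(-4 + H\right)$)
$N{\left(7 \right)} S{\left(8,-3 \right)} + g{\left(0 \right)} = 4 \cdot 7^{2} \cdot 2 - \left(4 - 2 \cdot 0^{2}\right) = 4 \cdot 49 \cdot 2 + \left(-4 + 0 + 2 \cdot 0\right) = 196 \cdot 2 + \left(-4 + 0 + 0\right) = 392 - 4 = 388$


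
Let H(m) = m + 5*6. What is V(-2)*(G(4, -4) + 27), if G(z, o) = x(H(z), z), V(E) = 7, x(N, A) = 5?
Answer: 224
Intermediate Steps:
H(m) = 30 + m (H(m) = m + 30 = 30 + m)
G(z, o) = 5
V(-2)*(G(4, -4) + 27) = 7*(5 + 27) = 7*32 = 224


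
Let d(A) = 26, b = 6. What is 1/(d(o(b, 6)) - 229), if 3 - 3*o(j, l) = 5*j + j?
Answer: -1/203 ≈ -0.0049261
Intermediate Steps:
o(j, l) = 1 - 2*j (o(j, l) = 1 - (5*j + j)/3 = 1 - 2*j)
1/(d(o(b, 6)) - 229) = 1/(26 - 229) = 1/(-203) = -1/203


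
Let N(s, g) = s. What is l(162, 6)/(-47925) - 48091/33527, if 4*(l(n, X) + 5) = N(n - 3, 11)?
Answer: -9223704953/6427125900 ≈ -1.4351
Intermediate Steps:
l(n, X) = -23/4 + n/4 (l(n, X) = -5 + (n - 3)/4 = -5 + (-3 + n)/4 = -5 + (-¾ + n/4) = -23/4 + n/4)
l(162, 6)/(-47925) - 48091/33527 = (-23/4 + (¼)*162)/(-47925) - 48091/33527 = (-23/4 + 81/2)*(-1/47925) - 48091*1/33527 = (139/4)*(-1/47925) - 48091/33527 = -139/191700 - 48091/33527 = -9223704953/6427125900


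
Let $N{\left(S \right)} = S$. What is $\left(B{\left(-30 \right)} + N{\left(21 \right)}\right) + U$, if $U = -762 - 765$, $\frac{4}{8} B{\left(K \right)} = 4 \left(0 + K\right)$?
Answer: $-1746$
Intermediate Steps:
$B{\left(K \right)} = 8 K$ ($B{\left(K \right)} = 2 \cdot 4 \left(0 + K\right) = 2 \cdot 4 K = 8 K$)
$U = -1527$ ($U = -762 - 765 = -1527$)
$\left(B{\left(-30 \right)} + N{\left(21 \right)}\right) + U = \left(8 \left(-30\right) + 21\right) - 1527 = \left(-240 + 21\right) - 1527 = -219 - 1527 = -1746$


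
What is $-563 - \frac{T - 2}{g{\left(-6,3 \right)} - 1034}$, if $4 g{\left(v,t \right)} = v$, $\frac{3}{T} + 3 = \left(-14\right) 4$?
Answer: $- \frac{68792649}{122189} \approx -563.0$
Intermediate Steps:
$T = - \frac{3}{59}$ ($T = \frac{3}{-3 - 56} = \frac{3}{-59} = 3 \left(- \frac{1}{59}\right) = - \frac{3}{59} \approx -0.050847$)
$g{\left(v,t \right)} = \frac{v}{4}$
$-563 - \frac{T - 2}{g{\left(-6,3 \right)} - 1034} = -563 - \frac{- \frac{3}{59} - 2}{\frac{1}{4} \left(-6\right) - 1034} = -563 - - \frac{121}{59 \left(- \frac{3}{2} - 1034\right)} = -563 - - \frac{121}{59 \left(- \frac{2071}{2}\right)} = -563 - \left(- \frac{121}{59}\right) \left(- \frac{2}{2071}\right) = -563 - \frac{242}{122189} = - \frac{68792649}{122189}$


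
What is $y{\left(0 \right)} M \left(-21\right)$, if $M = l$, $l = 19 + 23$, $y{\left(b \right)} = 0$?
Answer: $0$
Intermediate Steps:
$l = 42$
$M = 42$
$y{\left(0 \right)} M \left(-21\right) = 0 \cdot 42 \left(-21\right) = 0 \left(-21\right) = 0$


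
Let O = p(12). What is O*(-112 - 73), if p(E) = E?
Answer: -2220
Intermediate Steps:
O = 12
O*(-112 - 73) = 12*(-112 - 73) = 12*(-185) = -2220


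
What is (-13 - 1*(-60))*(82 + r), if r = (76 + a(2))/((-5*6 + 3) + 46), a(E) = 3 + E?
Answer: 77033/19 ≈ 4054.4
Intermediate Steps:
r = 81/19 (r = (76 + (3 + 2))/((-5*6 + 3) + 46) = (76 + 5)/((-30 + 3) + 46) = 81/(-27 + 46) = 81/19 ≈ 4.2632)
(-13 - 1*(-60))*(82 + r) = (-13 - 1*(-60))*(82 + 81/19) = (-13 + 60)*(1639/19) = 47*(1639/19) = 77033/19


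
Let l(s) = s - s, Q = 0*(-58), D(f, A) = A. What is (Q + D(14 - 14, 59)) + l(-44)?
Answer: 59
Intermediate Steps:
Q = 0
l(s) = 0
(Q + D(14 - 14, 59)) + l(-44) = (0 + 59) + 0 = 59 + 0 = 59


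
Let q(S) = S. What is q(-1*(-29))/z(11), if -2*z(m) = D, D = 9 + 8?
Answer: -58/17 ≈ -3.4118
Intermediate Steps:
D = 17
z(m) = -17/2 (z(m) = -½*17 = -17/2)
q(-1*(-29))/z(11) = (-1*(-29))/(-17/2) = 29*(-2/17) = -58/17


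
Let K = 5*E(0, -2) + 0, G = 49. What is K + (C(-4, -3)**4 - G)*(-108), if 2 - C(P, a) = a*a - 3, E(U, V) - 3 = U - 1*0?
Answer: -22341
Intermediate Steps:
E(U, V) = 3 + U (E(U, V) = 3 + (U - 1*0) = 3 + (U + 0) = 3 + U)
C(P, a) = 5 - a**2 (C(P, a) = 2 - (a*a - 3) = 2 - (a**2 - 3) = 2 - (-3 + a**2) = 2 + (3 - a**2) = 5 - a**2)
K = 15 (K = 5*(3 + 0) + 0 = 5*3 + 0 = 15 + 0 = 15)
K + (C(-4, -3)**4 - G)*(-108) = 15 + ((5 - 1*(-3)**2)**4 - 1*49)*(-108) = 15 + ((5 - 1*9)**4 - 49)*(-108) = 15 + ((5 - 9)**4 - 49)*(-108) = 15 + ((-4)**4 - 49)*(-108) = 15 + (256 - 49)*(-108) = 15 + 207*(-108) = 15 - 22356 = -22341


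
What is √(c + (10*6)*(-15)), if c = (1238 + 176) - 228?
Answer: √286 ≈ 16.912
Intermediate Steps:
c = 1186 (c = 1414 - 228 = 1186)
√(c + (10*6)*(-15)) = √(1186 + (10*6)*(-15)) = √(1186 + 60*(-15)) = √(1186 - 900) = √286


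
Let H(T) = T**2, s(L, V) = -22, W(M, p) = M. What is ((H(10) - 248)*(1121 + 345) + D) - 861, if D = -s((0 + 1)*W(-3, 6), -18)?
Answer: -217807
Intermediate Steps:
D = 22 (D = -1*(-22) = 22)
((H(10) - 248)*(1121 + 345) + D) - 861 = ((10**2 - 248)*(1121 + 345) + 22) - 861 = ((100 - 248)*1466 + 22) - 861 = (-148*1466 + 22) - 861 = (-216968 + 22) - 861 = -216946 - 861 = -217807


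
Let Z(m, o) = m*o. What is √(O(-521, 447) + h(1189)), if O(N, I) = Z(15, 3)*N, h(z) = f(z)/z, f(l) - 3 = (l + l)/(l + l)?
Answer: 11*I*√273923009/1189 ≈ 153.12*I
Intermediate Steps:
f(l) = 4 (f(l) = 3 + (l + l)/(l + l) = 3 + (2*l)/((2*l)) = 3 + (2*l)*(1/(2*l)) = 3 + 1 = 4)
h(z) = 4/z
O(N, I) = 45*N (O(N, I) = (15*3)*N = 45*N)
√(O(-521, 447) + h(1189)) = √(45*(-521) + 4/1189) = √(-23445 + 4*(1/1189)) = √(-23445 + 4/1189) = √(-27876101/1189) = 11*I*√273923009/1189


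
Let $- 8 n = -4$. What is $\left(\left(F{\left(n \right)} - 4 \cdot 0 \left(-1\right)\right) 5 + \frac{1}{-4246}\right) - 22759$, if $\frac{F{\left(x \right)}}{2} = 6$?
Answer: $- \frac{96379955}{4246} \approx -22699.0$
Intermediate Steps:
$n = \frac{1}{2}$ ($n = \left(- \frac{1}{8}\right) \left(-4\right) = \frac{1}{2} \approx 0.5$)
$F{\left(x \right)} = 12$ ($F{\left(x \right)} = 2 \cdot 6 = 12$)
$\left(\left(F{\left(n \right)} - 4 \cdot 0 \left(-1\right)\right) 5 + \frac{1}{-4246}\right) - 22759 = \left(\left(12 - 4 \cdot 0 \left(-1\right)\right) 5 + \frac{1}{-4246}\right) - 22759 = \left(\left(12 - 0\right) 5 - \frac{1}{4246}\right) - 22759 = \left(\left(12 + 0\right) 5 - \frac{1}{4246}\right) - 22759 = \left(12 \cdot 5 - \frac{1}{4246}\right) - 22759 = \left(60 - \frac{1}{4246}\right) - 22759 = \frac{254759}{4246} - 22759 = - \frac{96379955}{4246}$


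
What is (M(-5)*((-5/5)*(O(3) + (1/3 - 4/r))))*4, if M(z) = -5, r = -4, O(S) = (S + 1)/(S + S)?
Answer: 40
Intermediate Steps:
O(S) = (1 + S)/(2*S) (O(S) = (1 + S)/((2*S)) = (1 + S)*(1/(2*S)) = (1 + S)/(2*S))
(M(-5)*((-5/5)*(O(3) + (1/3 - 4/r))))*4 = -5*(-5/5)*((½)*(1 + 3)/3 + (1/3 - 4/(-4)))*4 = -5*(-5*⅕)*((½)*(⅓)*4 + (1*(⅓) - 4*(-¼)))*4 = -(-5)*(⅔ + (⅓ + 1))*4 = -(-5)*(⅔ + 4/3)*4 = -(-5)*2*4 = -5*(-2)*4 = 10*4 = 40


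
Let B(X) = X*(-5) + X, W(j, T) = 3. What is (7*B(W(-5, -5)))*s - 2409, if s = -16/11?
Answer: -25155/11 ≈ -2286.8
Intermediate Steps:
s = -16/11 (s = -16*1/11 = -16/11 ≈ -1.4545)
B(X) = -4*X (B(X) = -5*X + X = -4*X)
(7*B(W(-5, -5)))*s - 2409 = (7*(-4*3))*(-16/11) - 2409 = (7*(-12))*(-16/11) - 2409 = -84*(-16/11) - 2409 = 1344/11 - 2409 = -25155/11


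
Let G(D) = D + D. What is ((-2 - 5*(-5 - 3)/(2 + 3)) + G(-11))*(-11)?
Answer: 176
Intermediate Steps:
G(D) = 2*D
((-2 - 5*(-5 - 3)/(2 + 3)) + G(-11))*(-11) = ((-2 - 5*(-5 - 3)/(2 + 3)) + 2*(-11))*(-11) = ((-2 - (-40)/5) - 22)*(-11) = ((-2 - 5*(-8/5)) - 22)*(-11) = ((-2 + 8) - 22)*(-11) = (6 - 22)*(-11) = -16*(-11) = 176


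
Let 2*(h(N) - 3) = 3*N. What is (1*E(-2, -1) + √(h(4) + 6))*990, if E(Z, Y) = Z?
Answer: -1980 + 990*√15 ≈ 1854.3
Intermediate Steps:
h(N) = 3 + 3*N/2 (h(N) = 3 + (3*N)/2 = 3 + 3*N/2)
(1*E(-2, -1) + √(h(4) + 6))*990 = (1*(-2) + √((3 + (3/2)*4) + 6))*990 = (-2 + √((3 + 6) + 6))*990 = (-2 + √(9 + 6))*990 = (-2 + √15)*990 = -1980 + 990*√15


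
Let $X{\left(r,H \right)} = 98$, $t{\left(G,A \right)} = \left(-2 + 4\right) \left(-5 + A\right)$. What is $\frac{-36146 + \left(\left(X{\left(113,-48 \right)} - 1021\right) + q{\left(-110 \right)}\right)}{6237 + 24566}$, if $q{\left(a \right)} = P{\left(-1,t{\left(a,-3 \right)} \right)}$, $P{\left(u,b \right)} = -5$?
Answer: $- \frac{37074}{30803} \approx -1.2036$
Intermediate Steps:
$t{\left(G,A \right)} = -10 + 2 A$ ($t{\left(G,A \right)} = 2 \left(-5 + A\right) = -10 + 2 A$)
$q{\left(a \right)} = -5$
$\frac{-36146 + \left(\left(X{\left(113,-48 \right)} - 1021\right) + q{\left(-110 \right)}\right)}{6237 + 24566} = \frac{-36146 + \left(\left(98 - 1021\right) - 5\right)}{6237 + 24566} = \frac{-36146 - 928}{30803} = \left(-36146 - 928\right) \frac{1}{30803} = \left(-37074\right) \frac{1}{30803} = - \frac{37074}{30803}$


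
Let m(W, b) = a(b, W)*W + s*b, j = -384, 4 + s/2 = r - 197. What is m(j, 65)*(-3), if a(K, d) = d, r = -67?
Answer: -337848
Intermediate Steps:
s = -536 (s = -8 + 2*(-67 - 197) = -8 + 2*(-264) = -8 - 528 = -536)
m(W, b) = W² - 536*b (m(W, b) = W*W - 536*b = W² - 536*b)
m(j, 65)*(-3) = ((-384)² - 536*65)*(-3) = (147456 - 34840)*(-3) = 112616*(-3) = -337848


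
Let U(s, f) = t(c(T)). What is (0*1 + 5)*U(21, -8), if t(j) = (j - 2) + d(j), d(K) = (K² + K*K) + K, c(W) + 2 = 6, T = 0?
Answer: 190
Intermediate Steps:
c(W) = 4 (c(W) = -2 + 6 = 4)
d(K) = K + 2*K² (d(K) = (K² + K²) + K = 2*K² + K = K + 2*K²)
t(j) = -2 + j + j*(1 + 2*j) (t(j) = (j - 2) + j*(1 + 2*j) = (-2 + j) + j*(1 + 2*j) = -2 + j + j*(1 + 2*j))
U(s, f) = 38 (U(s, f) = -2 + 2*4 + 2*4² = -2 + 8 + 2*16 = -2 + 8 + 32 = 38)
(0*1 + 5)*U(21, -8) = (0*1 + 5)*38 = (0 + 5)*38 = 5*38 = 190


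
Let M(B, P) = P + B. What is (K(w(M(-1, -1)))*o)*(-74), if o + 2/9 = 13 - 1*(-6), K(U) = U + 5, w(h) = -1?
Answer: -50024/9 ≈ -5558.2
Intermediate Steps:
M(B, P) = B + P
K(U) = 5 + U
o = 169/9 (o = -2/9 + (13 - 1*(-6)) = -2/9 + (13 + 6) = -2/9 + 19 = 169/9 ≈ 18.778)
(K(w(M(-1, -1)))*o)*(-74) = ((5 - 1)*(169/9))*(-74) = (4*(169/9))*(-74) = (676/9)*(-74) = -50024/9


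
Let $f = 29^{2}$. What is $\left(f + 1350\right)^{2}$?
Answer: $4800481$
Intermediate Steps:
$f = 841$
$\left(f + 1350\right)^{2} = \left(841 + 1350\right)^{2} = 2191^{2} = 4800481$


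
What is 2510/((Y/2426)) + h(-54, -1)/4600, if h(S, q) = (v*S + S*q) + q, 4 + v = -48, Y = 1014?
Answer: 14006748527/2332200 ≈ 6005.8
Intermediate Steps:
v = -52 (v = -4 - 48 = -52)
h(S, q) = q - 52*S + S*q (h(S, q) = (-52*S + S*q) + q = q - 52*S + S*q)
2510/((Y/2426)) + h(-54, -1)/4600 = 2510/((1014/2426)) + (-1 - 52*(-54) - 54*(-1))/4600 = 2510/((1014*(1/2426))) + (-1 + 2808 + 54)*(1/4600) = 2510/(507/1213) + 2861*(1/4600) = 2510*(1213/507) + 2861/4600 = 3044630/507 + 2861/4600 = 14006748527/2332200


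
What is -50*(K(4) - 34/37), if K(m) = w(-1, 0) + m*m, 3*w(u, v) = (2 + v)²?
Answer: -91100/111 ≈ -820.72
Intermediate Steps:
w(u, v) = (2 + v)²/3
K(m) = 4/3 + m² (K(m) = (2 + 0)²/3 + m*m = (⅓)*2² + m² = (⅓)*4 + m² = 4/3 + m²)
-50*(K(4) - 34/37) = -50*((4/3 + 4²) - 34/37) = -50*((4/3 + 16) - 34*1/37) = -50*(52/3 - 34/37) = -50*1822/111 = -91100/111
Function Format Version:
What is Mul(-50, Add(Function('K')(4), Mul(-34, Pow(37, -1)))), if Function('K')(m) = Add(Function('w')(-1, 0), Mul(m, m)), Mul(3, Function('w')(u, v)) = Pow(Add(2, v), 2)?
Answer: Rational(-91100, 111) ≈ -820.72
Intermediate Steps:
Function('w')(u, v) = Mul(Rational(1, 3), Pow(Add(2, v), 2))
Function('K')(m) = Add(Rational(4, 3), Pow(m, 2)) (Function('K')(m) = Add(Mul(Rational(1, 3), Pow(Add(2, 0), 2)), Mul(m, m)) = Add(Mul(Rational(1, 3), Pow(2, 2)), Pow(m, 2)) = Add(Mul(Rational(1, 3), 4), Pow(m, 2)) = Add(Rational(4, 3), Pow(m, 2)))
Mul(-50, Add(Function('K')(4), Mul(-34, Pow(37, -1)))) = Mul(-50, Add(Add(Rational(4, 3), Pow(4, 2)), Mul(-34, Pow(37, -1)))) = Mul(-50, Add(Add(Rational(4, 3), 16), Mul(-34, Rational(1, 37)))) = Mul(-50, Add(Rational(52, 3), Rational(-34, 37))) = Mul(-50, Rational(1822, 111)) = Rational(-91100, 111)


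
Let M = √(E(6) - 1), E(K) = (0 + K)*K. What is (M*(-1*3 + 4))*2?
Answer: 2*√35 ≈ 11.832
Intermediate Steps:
E(K) = K² (E(K) = K*K = K²)
M = √35 (M = √(6² - 1) = √(36 - 1) = √35 ≈ 5.9161)
(M*(-1*3 + 4))*2 = (√35*(-1*3 + 4))*2 = (√35*(-3 + 4))*2 = (√35*1)*2 = √35*2 = 2*√35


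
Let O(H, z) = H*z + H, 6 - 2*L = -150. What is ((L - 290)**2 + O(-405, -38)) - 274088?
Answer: -214159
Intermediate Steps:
L = 78 (L = 3 - 1/2*(-150) = 3 + 75 = 78)
O(H, z) = H + H*z
((L - 290)**2 + O(-405, -38)) - 274088 = ((78 - 290)**2 - 405*(1 - 38)) - 274088 = ((-212)**2 - 405*(-37)) - 274088 = (44944 + 14985) - 274088 = 59929 - 274088 = -214159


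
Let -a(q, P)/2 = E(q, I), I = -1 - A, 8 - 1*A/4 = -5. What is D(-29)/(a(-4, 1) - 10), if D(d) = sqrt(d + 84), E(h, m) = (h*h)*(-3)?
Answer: sqrt(55)/86 ≈ 0.086235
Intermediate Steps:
A = 52 (A = 32 - 4*(-5) = 32 + 20 = 52)
I = -53 (I = -1 - 1*52 = -1 - 52 = -53)
E(h, m) = -3*h**2 (E(h, m) = h**2*(-3) = -3*h**2)
a(q, P) = 6*q**2 (a(q, P) = -(-6)*q**2 = 6*q**2)
D(d) = sqrt(84 + d)
D(-29)/(a(-4, 1) - 10) = sqrt(84 - 29)/(6*(-4)**2 - 10) = sqrt(55)/(6*16 - 10) = sqrt(55)/(96 - 10) = sqrt(55)/86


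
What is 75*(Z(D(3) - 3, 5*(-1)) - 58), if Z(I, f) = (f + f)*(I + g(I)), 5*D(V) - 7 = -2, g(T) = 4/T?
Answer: -1350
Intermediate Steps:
D(V) = 1 (D(V) = 7/5 + (⅕)*(-2) = 7/5 - ⅖ = 1)
Z(I, f) = 2*f*(I + 4/I) (Z(I, f) = (f + f)*(I + 4/I) = (2*f)*(I + 4/I) = 2*f*(I + 4/I))
75*(Z(D(3) - 3, 5*(-1)) - 58) = 75*(2*(5*(-1))*(4 + (1 - 3)²)/(1 - 3) - 58) = 75*(2*(-5)*(4 + (-2)²)/(-2) - 58) = 75*(2*(-5)*(-½)*(4 + 4) - 58) = 75*(2*(-5)*(-½)*8 - 58) = 75*(40 - 58) = 75*(-18) = -1350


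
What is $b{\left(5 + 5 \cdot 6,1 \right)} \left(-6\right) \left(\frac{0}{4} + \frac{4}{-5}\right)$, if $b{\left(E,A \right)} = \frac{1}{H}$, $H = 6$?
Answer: $\frac{4}{5} \approx 0.8$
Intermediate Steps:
$b{\left(E,A \right)} = \frac{1}{6}$
$b{\left(5 + 5 \cdot 6,1 \right)} \left(-6\right) \left(\frac{0}{4} + \frac{4}{-5}\right) = \frac{1}{6} \left(-6\right) \left(\frac{0}{4} + \frac{4}{-5}\right) = - (0 \cdot \frac{1}{4} + 4 \left(- \frac{1}{5}\right)) = - (0 - \frac{4}{5}) = \left(-1\right) \left(- \frac{4}{5}\right) = \frac{4}{5}$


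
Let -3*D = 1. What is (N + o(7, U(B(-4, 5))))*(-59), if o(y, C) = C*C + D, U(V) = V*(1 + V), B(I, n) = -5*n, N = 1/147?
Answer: -1040759056/49 ≈ -2.1240e+7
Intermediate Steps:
D = -⅓ (D = -⅓*1 = -⅓ ≈ -0.33333)
N = 1/147 ≈ 0.0068027
o(y, C) = -⅓ + C² (o(y, C) = C*C - ⅓ = C² - ⅓ = -⅓ + C²)
(N + o(7, U(B(-4, 5))))*(-59) = (1/147 + (-⅓ + ((-5*5)*(1 - 5*5))²))*(-59) = (1/147 + (-⅓ + (-25*(1 - 25))²))*(-59) = (1/147 + (-⅓ + (-25*(-24))²))*(-59) = (1/147 + (-⅓ + 600²))*(-59) = (1/147 + (-⅓ + 360000))*(-59) = (1/147 + 1079999/3)*(-59) = (17639984/49)*(-59) = -1040759056/49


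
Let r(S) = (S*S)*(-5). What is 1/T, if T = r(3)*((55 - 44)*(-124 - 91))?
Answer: 1/106425 ≈ 9.3963e-6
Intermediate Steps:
r(S) = -5*S² (r(S) = S²*(-5) = -5*S²)
T = 106425 (T = (-5*3²)*((55 - 44)*(-124 - 91)) = (-5*9)*(11*(-215)) = -45*(-2365) = 106425)
1/T = 1/106425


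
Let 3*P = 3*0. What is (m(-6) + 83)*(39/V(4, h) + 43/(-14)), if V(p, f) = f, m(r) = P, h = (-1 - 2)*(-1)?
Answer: 11537/14 ≈ 824.07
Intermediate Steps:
P = 0 (P = (3*0)/3 = (⅓)*0 = 0)
h = 3 (h = -3*(-1) = 3)
m(r) = 0
(m(-6) + 83)*(39/V(4, h) + 43/(-14)) = (0 + 83)*(39/3 + 43/(-14)) = 83*(39*(⅓) + 43*(-1/14)) = 83*(13 - 43/14) = 83*(139/14) = 11537/14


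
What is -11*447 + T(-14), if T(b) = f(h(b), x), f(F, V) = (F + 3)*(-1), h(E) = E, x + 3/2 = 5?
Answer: -4906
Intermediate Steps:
x = 7/2 (x = -3/2 + 5 = 7/2 ≈ 3.5000)
f(F, V) = -3 - F (f(F, V) = (3 + F)*(-1) = -3 - F)
T(b) = -3 - b
-11*447 + T(-14) = -11*447 + (-3 - 1*(-14)) = -4917 + (-3 + 14) = -4917 + 11 = -4906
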